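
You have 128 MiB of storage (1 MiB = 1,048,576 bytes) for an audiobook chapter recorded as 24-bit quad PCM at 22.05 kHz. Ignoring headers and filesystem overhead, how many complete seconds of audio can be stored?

Uncompressed byte rate = 22,050 × 3 × 4 = 264,600 bytes/s.
Capacity = 128 × 1,048,576 = 134,217,728 bytes.
134,217,728 / 264,600 ≈ 507.25 s → 507 seconds.

507 seconds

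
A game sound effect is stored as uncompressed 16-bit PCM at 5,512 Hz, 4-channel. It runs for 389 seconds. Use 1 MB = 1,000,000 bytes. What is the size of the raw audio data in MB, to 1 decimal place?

17.2 MB

Bytes = 5,512 samples/s × 389 s × 2 bytes/sample × 4 ch = 17,153,344 bytes.
17,153,344 / 1,000,000 = 17.2 MB.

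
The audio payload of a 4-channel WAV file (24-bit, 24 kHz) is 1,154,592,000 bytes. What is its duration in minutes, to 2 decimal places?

66.82 minutes

Byte rate = 24,000 × 3 × 4 = 288,000 bytes/s.
Duration = 1,154,592,000 / 288,000 = 4,009 s.
4,009 s / 60 = 66.82 minutes.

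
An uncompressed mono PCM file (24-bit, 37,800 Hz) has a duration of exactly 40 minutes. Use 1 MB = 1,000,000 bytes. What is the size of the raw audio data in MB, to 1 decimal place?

272.2 MB

Duration = exactly 40 minutes = 2,400 s.
Bytes = 37,800 samples/s × 2,400 s × 3 bytes/sample × 1 ch = 272,160,000 bytes.
272,160,000 / 1,000,000 = 272.2 MB.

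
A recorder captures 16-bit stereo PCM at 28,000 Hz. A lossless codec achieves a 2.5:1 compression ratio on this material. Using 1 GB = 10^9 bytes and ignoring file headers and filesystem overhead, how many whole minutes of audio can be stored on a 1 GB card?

Uncompressed byte rate = 28,000 × 2 × 2 = 112,000 bytes/s.
After 2.5:1 compression, effective rate ≈ 44800 bytes/s.
Capacity = 1 × 1,000,000,000 = 1,000,000,000 bytes.
1,000,000,000 / effective rate ≈ 22321.43 s → 372 minutes.

372 minutes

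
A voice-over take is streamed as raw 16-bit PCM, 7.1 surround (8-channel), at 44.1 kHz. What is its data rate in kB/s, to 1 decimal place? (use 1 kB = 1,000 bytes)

Bit rate = 44,100 × 16 × 8 = 5,644,800 bits/s.
5,644,800 / 8 = 705,600 B/s = 705.6 kB/s.

705.6 kB/s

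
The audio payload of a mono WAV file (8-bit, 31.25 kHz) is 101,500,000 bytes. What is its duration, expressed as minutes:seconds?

54:08

Byte rate = 31,250 × 1 × 1 = 31,250 bytes/s.
Duration = 101,500,000 / 31,250 = 3,248 s.
3,248 s = 54:08.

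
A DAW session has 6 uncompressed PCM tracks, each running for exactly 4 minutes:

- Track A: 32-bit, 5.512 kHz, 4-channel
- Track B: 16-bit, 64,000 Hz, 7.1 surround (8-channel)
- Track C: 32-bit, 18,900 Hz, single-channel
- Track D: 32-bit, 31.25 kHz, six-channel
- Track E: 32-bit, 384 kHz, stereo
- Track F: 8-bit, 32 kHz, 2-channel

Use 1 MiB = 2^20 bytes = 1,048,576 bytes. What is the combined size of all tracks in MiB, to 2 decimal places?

1161.30 MiB

exactly 4 minutes = 240 s.
Track A: 5,512 × 240 × 4 × 4 = 21,166,080 bytes.
Track B: 64,000 × 240 × 2 × 8 = 245,760,000 bytes.
Track C: 18,900 × 240 × 4 × 1 = 18,144,000 bytes.
Track D: 31,250 × 240 × 4 × 6 = 180,000,000 bytes.
Track E: 384,000 × 240 × 4 × 2 = 737,280,000 bytes.
Track F: 32,000 × 240 × 1 × 2 = 15,360,000 bytes.
Total = 1,217,710,080 bytes = 1161.30 MiB.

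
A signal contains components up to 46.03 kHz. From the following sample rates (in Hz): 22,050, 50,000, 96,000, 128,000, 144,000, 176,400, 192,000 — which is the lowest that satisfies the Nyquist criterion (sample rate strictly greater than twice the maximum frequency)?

96,000 Hz

Need sample rate > 2 × 46,030 = 92,060 Hz.
Lowest listed rate above 92,060 Hz is 96,000 Hz.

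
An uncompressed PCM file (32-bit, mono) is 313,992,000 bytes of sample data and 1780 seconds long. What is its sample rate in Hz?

44,100 Hz

Bytes = sample_rate × seconds × bytes_per_sample × channels.
sample_rate = 313,992,000 / (1,780 × 4 × 1) = 313,992,000 / 7,120 = 44,100 Hz.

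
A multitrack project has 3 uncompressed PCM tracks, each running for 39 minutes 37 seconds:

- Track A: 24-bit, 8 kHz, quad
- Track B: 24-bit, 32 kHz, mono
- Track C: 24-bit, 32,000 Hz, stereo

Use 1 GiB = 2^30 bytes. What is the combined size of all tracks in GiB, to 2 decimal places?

0.85 GiB

39 minutes 37 seconds = 2,377 s.
Track A: 8,000 × 2,377 × 3 × 4 = 228,192,000 bytes.
Track B: 32,000 × 2,377 × 3 × 1 = 228,192,000 bytes.
Track C: 32,000 × 2,377 × 3 × 2 = 456,384,000 bytes.
Total = 912,768,000 bytes = 0.85 GiB.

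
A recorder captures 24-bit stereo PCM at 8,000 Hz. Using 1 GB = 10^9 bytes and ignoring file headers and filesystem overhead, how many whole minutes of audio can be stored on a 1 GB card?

Uncompressed byte rate = 8,000 × 3 × 2 = 48,000 bytes/s.
Capacity = 1 × 1,000,000,000 = 1,000,000,000 bytes.
1,000,000,000 / 48,000 ≈ 20833.33 s → 347 minutes.

347 minutes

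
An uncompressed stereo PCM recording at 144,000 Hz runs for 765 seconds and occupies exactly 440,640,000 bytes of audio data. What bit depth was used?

16 bits

Bytes per sample = 440,640,000 / (144,000 × 765 × 2) = 440,640,000 / 220,320,000 = 2.
Bit depth = 2 × 8 = 16 bits.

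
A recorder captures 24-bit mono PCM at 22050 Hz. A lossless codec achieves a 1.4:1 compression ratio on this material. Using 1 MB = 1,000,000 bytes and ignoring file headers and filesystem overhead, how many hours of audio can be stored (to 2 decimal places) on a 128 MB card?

0.75 hours

Uncompressed byte rate = 22,050 × 3 × 1 = 66,150 bytes/s.
After 1.4:1 compression, effective rate ≈ 47250 bytes/s.
Capacity = 128 × 1,000,000 = 128,000,000 bytes.
128,000,000 / effective rate ≈ 2708.99 s → 0.75 hours.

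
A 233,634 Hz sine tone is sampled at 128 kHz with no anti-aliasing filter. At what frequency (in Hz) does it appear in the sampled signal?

Nyquist = 128,000/2 = 64,000 Hz; 233,634 Hz exceeds it.
Alias = |233,634 − 2×128,000| = |233,634 − 256,000| = 22,366 Hz.

22,366 Hz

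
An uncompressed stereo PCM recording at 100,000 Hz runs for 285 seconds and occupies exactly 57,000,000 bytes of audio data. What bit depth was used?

8 bits

Bytes per sample = 57,000,000 / (100,000 × 285 × 2) = 57,000,000 / 57,000,000 = 1.
Bit depth = 1 × 8 = 8 bits.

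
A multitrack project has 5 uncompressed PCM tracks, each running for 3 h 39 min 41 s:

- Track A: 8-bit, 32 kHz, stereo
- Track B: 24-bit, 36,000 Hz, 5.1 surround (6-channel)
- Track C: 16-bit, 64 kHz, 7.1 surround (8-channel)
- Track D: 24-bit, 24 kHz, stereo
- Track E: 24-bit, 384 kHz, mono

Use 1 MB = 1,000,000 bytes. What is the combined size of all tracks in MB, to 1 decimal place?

3 h 39 min 41 s = 13,181 s.
Track A: 32,000 × 13,181 × 1 × 2 = 843,584,000 bytes.
Track B: 36,000 × 13,181 × 3 × 6 = 8,541,288,000 bytes.
Track C: 64,000 × 13,181 × 2 × 8 = 13,497,344,000 bytes.
Track D: 24,000 × 13,181 × 3 × 2 = 1,898,064,000 bytes.
Track E: 384,000 × 13,181 × 3 × 1 = 15,184,512,000 bytes.
Total = 39,964,792,000 bytes = 39964.8 MB.

39964.8 MB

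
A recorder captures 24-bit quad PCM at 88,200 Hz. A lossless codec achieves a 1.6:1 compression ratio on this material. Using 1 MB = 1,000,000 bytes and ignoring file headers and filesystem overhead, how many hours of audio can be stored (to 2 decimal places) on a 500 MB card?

0.21 hours

Uncompressed byte rate = 88,200 × 3 × 4 = 1,058,400 bytes/s.
After 1.6:1 compression, effective rate ≈ 661500 bytes/s.
Capacity = 500 × 1,000,000 = 500,000,000 bytes.
500,000,000 / effective rate ≈ 755.86 s → 0.21 hours.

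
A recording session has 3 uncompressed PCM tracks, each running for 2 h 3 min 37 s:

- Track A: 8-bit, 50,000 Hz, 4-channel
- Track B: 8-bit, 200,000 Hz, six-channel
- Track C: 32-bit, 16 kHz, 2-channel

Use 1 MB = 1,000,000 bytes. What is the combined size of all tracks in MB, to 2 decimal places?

11333.18 MB

2 h 3 min 37 s = 7,417 s.
Track A: 50,000 × 7,417 × 1 × 4 = 1,483,400,000 bytes.
Track B: 200,000 × 7,417 × 1 × 6 = 8,900,400,000 bytes.
Track C: 16,000 × 7,417 × 4 × 2 = 949,376,000 bytes.
Total = 11,333,176,000 bytes = 11333.18 MB.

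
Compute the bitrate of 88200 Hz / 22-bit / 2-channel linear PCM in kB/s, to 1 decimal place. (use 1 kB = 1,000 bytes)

Bit rate = 88,200 × 22 × 2 = 3,880,800 bits/s.
3,880,800 / 8 = 485,100 B/s = 485.1 kB/s.

485.1 kB/s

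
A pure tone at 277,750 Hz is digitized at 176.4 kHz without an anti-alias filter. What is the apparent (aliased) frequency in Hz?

75,050 Hz

Nyquist = 176,400/2 = 88,200 Hz; 277,750 Hz exceeds it.
Alias = |277,750 − 2×176,400| = |277,750 − 352,800| = 75,050 Hz.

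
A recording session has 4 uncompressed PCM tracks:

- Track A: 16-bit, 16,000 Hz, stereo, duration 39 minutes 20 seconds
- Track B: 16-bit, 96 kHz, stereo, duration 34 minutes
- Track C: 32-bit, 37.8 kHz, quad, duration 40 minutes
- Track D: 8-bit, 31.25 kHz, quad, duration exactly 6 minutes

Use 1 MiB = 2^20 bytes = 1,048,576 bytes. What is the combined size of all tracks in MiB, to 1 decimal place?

2318.3 MiB

Track A: 39 minutes 20 seconds = 2,360 s; 16,000 × 2,360 × 2 × 2 = 151,040,000 bytes.
Track B: 34 minutes = 2,040 s; 96,000 × 2,040 × 2 × 2 = 783,360,000 bytes.
Track C: 40 minutes = 2,400 s; 37,800 × 2,400 × 4 × 4 = 1,451,520,000 bytes.
Track D: exactly 6 minutes = 360 s; 31,250 × 360 × 1 × 4 = 45,000,000 bytes.
Total = 2,430,920,000 bytes = 2318.3 MiB.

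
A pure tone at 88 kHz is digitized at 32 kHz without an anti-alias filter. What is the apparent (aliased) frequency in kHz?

8 kHz

Nyquist = 32,000/2 = 16,000 Hz; 88,000 Hz exceeds it.
Alias = |88,000 − 3×32,000| = |88,000 − 96,000| = 8,000 Hz = 8 kHz.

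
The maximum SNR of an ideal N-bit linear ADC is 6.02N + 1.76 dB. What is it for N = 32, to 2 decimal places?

6.02 × 32 + 1.76 = 194.40 dB.

194.40 dB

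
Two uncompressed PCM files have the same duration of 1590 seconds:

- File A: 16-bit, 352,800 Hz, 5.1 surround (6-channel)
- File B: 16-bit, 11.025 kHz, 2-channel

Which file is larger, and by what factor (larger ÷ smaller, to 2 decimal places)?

File A: 352,800 × 2 × 6 = 4,233,600 bytes/s.
File B: 11,025 × 2 × 2 = 44,100 bytes/s.
File A is larger; ratio = 6,731,424,000 / 70,119,000 = 96.00.

File A, by a factor of 96.00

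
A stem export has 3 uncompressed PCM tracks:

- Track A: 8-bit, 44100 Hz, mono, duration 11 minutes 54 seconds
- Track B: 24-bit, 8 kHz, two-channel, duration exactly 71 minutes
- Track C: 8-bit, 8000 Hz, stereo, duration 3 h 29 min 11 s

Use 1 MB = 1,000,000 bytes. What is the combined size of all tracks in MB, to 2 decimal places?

436.78 MB

Track A: 11 minutes 54 seconds = 714 s; 44,100 × 714 × 1 × 1 = 31,487,400 bytes.
Track B: exactly 71 minutes = 4,260 s; 8,000 × 4,260 × 3 × 2 = 204,480,000 bytes.
Track C: 3 h 29 min 11 s = 12,551 s; 8,000 × 12,551 × 1 × 2 = 200,816,000 bytes.
Total = 436,783,400 bytes = 436.78 MB.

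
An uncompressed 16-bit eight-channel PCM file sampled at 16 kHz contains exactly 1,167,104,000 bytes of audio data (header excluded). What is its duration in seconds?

4,559 seconds

Byte rate = 16,000 × 2 × 8 = 256,000 bytes/s.
Duration = 1,167,104,000 / 256,000 = 4,559 s.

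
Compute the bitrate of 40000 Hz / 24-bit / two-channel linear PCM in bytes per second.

Bit rate = 40,000 × 24 × 2 = 1,920,000 bits/s.
1,920,000 / 8 = 240,000 bytes/s.

240,000 bytes/s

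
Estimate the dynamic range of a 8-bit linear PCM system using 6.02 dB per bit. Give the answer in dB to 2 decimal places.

48.16 dB

8 × 6.02 = 48.16 dB.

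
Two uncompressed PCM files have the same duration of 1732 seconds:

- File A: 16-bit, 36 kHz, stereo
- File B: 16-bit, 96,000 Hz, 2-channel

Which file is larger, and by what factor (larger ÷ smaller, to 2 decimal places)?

File B, by a factor of 2.67

File A: 36,000 × 2 × 2 = 144,000 bytes/s.
File B: 96,000 × 2 × 2 = 384,000 bytes/s.
File B is larger; ratio = 665,088,000 / 249,408,000 = 2.67.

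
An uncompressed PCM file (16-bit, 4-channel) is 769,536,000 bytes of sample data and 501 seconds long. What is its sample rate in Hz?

192,000 Hz

Bytes = sample_rate × seconds × bytes_per_sample × channels.
sample_rate = 769,536,000 / (501 × 2 × 4) = 769,536,000 / 4,008 = 192,000 Hz.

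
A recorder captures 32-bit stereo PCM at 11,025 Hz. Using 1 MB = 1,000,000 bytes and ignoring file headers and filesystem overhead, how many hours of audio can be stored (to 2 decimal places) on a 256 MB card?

0.81 hours

Uncompressed byte rate = 11,025 × 4 × 2 = 88,200 bytes/s.
Capacity = 256 × 1,000,000 = 256,000,000 bytes.
256,000,000 / 88,200 ≈ 2902.49 s → 0.81 hours.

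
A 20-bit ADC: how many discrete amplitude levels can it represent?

2^20 = 1,048,576.

1,048,576 levels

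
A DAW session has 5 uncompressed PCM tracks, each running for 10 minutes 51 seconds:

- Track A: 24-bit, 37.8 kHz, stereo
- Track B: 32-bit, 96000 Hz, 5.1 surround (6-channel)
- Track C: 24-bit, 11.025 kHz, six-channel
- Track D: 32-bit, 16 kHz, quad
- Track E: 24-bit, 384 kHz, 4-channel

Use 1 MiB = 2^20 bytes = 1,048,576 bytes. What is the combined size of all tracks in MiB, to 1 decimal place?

4714.2 MiB

10 minutes 51 seconds = 651 s.
Track A: 37,800 × 651 × 3 × 2 = 147,646,800 bytes.
Track B: 96,000 × 651 × 4 × 6 = 1,499,904,000 bytes.
Track C: 11,025 × 651 × 3 × 6 = 129,190,950 bytes.
Track D: 16,000 × 651 × 4 × 4 = 166,656,000 bytes.
Track E: 384,000 × 651 × 3 × 4 = 2,999,808,000 bytes.
Total = 4,943,205,750 bytes = 4714.2 MiB.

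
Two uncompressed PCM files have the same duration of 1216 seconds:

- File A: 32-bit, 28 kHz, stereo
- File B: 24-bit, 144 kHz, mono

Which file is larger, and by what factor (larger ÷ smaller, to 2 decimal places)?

File A: 28,000 × 4 × 2 = 224,000 bytes/s.
File B: 144,000 × 3 × 1 = 432,000 bytes/s.
File B is larger; ratio = 525,312,000 / 272,384,000 = 1.93.

File B, by a factor of 1.93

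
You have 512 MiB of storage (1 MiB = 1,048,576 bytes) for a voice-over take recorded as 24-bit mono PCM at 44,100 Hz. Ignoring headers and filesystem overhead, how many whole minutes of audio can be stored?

67 minutes

Uncompressed byte rate = 44,100 × 3 × 1 = 132,300 bytes/s.
Capacity = 512 × 1,048,576 = 536,870,912 bytes.
536,870,912 / 132,300 ≈ 4057.98 s → 67 minutes.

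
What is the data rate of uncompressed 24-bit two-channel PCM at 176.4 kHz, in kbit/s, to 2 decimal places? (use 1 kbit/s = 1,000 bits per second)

8467.20 kbit/s

Bit rate = 176,400 × 24 × 2 = 8,467,200 bits/s.
= 8467.20 kbit/s.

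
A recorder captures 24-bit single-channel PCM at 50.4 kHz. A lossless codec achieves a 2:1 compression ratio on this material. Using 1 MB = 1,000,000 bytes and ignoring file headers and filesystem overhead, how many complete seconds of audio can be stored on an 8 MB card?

Uncompressed byte rate = 50,400 × 3 × 1 = 151,200 bytes/s.
After 2:1 compression, effective rate ≈ 75600 bytes/s.
Capacity = 8 × 1,000,000 = 8,000,000 bytes.
8,000,000 / effective rate ≈ 105.82 s → 105 seconds.

105 seconds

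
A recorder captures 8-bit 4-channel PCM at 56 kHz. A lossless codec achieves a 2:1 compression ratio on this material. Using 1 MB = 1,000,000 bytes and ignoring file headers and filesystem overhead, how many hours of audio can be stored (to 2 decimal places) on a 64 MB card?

Uncompressed byte rate = 56,000 × 1 × 4 = 224,000 bytes/s.
After 2:1 compression, effective rate ≈ 112000 bytes/s.
Capacity = 64 × 1,000,000 = 64,000,000 bytes.
64,000,000 / effective rate ≈ 571.43 s → 0.16 hours.

0.16 hours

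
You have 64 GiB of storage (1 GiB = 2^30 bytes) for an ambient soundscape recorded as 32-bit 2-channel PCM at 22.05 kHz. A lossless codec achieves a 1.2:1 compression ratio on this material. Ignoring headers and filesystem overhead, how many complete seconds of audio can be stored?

Uncompressed byte rate = 22,050 × 4 × 2 = 176,400 bytes/s.
After 1.2:1 compression, effective rate ≈ 147000 bytes/s.
Capacity = 64 × 1,073,741,824 = 68,719,476,736 bytes.
68,719,476,736 / effective rate ≈ 467479.43 s → 467,479 seconds.

467,479 seconds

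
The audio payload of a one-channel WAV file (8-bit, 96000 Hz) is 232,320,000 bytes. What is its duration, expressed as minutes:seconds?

Byte rate = 96,000 × 1 × 1 = 96,000 bytes/s.
Duration = 232,320,000 / 96,000 = 2,420 s.
2,420 s = 40:20.

40:20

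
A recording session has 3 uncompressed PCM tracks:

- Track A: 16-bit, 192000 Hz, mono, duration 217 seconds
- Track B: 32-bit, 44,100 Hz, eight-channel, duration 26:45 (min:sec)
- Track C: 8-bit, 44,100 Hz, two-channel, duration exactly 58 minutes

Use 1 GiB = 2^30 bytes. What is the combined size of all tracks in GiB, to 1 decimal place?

2.5 GiB

Track A: 192,000 × 217 × 2 × 1 = 83,328,000 bytes.
Track B: 26:45 (min:sec) = 1,605 s; 44,100 × 1,605 × 4 × 8 = 2,264,976,000 bytes.
Track C: exactly 58 minutes = 3,480 s; 44,100 × 3,480 × 1 × 2 = 306,936,000 bytes.
Total = 2,655,240,000 bytes = 2.5 GiB.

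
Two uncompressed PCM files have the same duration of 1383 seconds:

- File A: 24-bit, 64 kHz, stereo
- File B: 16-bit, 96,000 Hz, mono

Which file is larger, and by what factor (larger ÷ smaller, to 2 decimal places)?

File A, by a factor of 2.00

File A: 64,000 × 3 × 2 = 384,000 bytes/s.
File B: 96,000 × 2 × 1 = 192,000 bytes/s.
File A is larger; ratio = 531,072,000 / 265,536,000 = 2.00.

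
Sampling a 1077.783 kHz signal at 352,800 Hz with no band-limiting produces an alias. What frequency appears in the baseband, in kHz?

19.383 kHz

Nyquist = 352,800/2 = 176,400 Hz; 1,077,783 Hz exceeds it.
Alias = |1,077,783 − 3×352,800| = |1,077,783 − 1,058,400| = 19,383 Hz = 19.383 kHz.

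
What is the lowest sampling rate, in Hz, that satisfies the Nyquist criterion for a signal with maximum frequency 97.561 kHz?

Minimum sample rate = 2 × 97,561 Hz = 195,122 Hz.

195,122 Hz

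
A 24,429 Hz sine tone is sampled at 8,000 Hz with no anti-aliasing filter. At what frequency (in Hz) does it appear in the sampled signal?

429 Hz

Nyquist = 8,000/2 = 4,000 Hz; 24,429 Hz exceeds it.
Alias = |24,429 − 3×8,000| = |24,429 − 24,000| = 429 Hz.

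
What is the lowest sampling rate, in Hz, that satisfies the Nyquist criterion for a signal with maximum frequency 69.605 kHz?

Minimum sample rate = 2 × 69,605 Hz = 139,210 Hz.

139,210 Hz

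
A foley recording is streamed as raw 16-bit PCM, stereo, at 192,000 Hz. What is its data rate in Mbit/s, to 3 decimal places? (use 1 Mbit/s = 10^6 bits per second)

6.144 Mbit/s

Bit rate = 192,000 × 16 × 2 = 6,144,000 bits/s.
= 6.144 Mbit/s.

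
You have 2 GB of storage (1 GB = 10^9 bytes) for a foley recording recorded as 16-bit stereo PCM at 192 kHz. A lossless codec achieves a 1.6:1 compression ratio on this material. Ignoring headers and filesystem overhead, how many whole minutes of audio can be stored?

69 minutes

Uncompressed byte rate = 192,000 × 2 × 2 = 768,000 bytes/s.
After 1.6:1 compression, effective rate ≈ 480000 bytes/s.
Capacity = 2 × 1,000,000,000 = 2,000,000,000 bytes.
2,000,000,000 / effective rate ≈ 4166.67 s → 69 minutes.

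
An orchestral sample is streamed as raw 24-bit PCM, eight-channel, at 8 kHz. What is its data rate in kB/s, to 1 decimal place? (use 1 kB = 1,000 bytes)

Bit rate = 8,000 × 24 × 8 = 1,536,000 bits/s.
1,536,000 / 8 = 192,000 B/s = 192.0 kB/s.

192.0 kB/s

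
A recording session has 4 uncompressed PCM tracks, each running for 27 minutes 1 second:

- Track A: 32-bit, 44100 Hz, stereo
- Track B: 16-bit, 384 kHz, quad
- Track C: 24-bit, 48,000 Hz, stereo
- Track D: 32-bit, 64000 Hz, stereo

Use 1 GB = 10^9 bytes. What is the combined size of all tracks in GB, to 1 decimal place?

6.8 GB

27 minutes 1 second = 1,621 s.
Track A: 44,100 × 1,621 × 4 × 2 = 571,888,800 bytes.
Track B: 384,000 × 1,621 × 2 × 4 = 4,979,712,000 bytes.
Track C: 48,000 × 1,621 × 3 × 2 = 466,848,000 bytes.
Track D: 64,000 × 1,621 × 4 × 2 = 829,952,000 bytes.
Total = 6,848,400,800 bytes = 6.8 GB.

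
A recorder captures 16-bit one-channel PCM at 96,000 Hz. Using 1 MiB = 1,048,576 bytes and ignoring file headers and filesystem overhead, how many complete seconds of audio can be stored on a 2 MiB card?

10 seconds

Uncompressed byte rate = 96,000 × 2 × 1 = 192,000 bytes/s.
Capacity = 2 × 1,048,576 = 2,097,152 bytes.
2,097,152 / 192,000 ≈ 10.92 s → 10 seconds.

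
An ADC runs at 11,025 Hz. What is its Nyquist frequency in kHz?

5.5125 kHz

Nyquist frequency = sample rate / 2 = 11,025 / 2 = 5.5125 kHz.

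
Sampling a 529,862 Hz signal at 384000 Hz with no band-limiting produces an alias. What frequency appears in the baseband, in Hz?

145,862 Hz

Nyquist = 384,000/2 = 192,000 Hz; 529,862 Hz exceeds it.
Alias = |529,862 − 1×384,000| = |529,862 − 384,000| = 145,862 Hz.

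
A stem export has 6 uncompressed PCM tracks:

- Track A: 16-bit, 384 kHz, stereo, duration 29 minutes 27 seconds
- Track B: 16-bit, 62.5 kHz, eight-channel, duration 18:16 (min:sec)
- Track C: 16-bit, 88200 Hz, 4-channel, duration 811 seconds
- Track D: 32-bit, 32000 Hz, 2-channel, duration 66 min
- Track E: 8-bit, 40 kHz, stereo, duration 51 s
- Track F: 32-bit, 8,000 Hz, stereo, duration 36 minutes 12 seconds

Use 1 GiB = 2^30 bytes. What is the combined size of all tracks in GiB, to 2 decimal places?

5.16 GiB

Track A: 29 minutes 27 seconds = 1,767 s; 384,000 × 1,767 × 2 × 2 = 2,714,112,000 bytes.
Track B: 18:16 (min:sec) = 1,096 s; 62,500 × 1,096 × 2 × 8 = 1,096,000,000 bytes.
Track C: 88,200 × 811 × 2 × 4 = 572,241,600 bytes.
Track D: 66 min = 3,960 s; 32,000 × 3,960 × 4 × 2 = 1,013,760,000 bytes.
Track E: 40,000 × 51 × 1 × 2 = 4,080,000 bytes.
Track F: 36 minutes 12 seconds = 2,172 s; 8,000 × 2,172 × 4 × 2 = 139,008,000 bytes.
Total = 5,539,201,600 bytes = 5.16 GiB.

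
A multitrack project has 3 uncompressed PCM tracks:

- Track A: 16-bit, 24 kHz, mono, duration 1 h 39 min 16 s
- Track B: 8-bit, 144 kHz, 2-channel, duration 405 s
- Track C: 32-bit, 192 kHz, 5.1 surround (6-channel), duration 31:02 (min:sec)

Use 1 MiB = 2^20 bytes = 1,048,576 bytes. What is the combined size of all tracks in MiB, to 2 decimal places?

8566.50 MiB

Track A: 1 h 39 min 16 s = 5,956 s; 24,000 × 5,956 × 2 × 1 = 285,888,000 bytes.
Track B: 144,000 × 405 × 1 × 2 = 116,640,000 bytes.
Track C: 31:02 (min:sec) = 1,862 s; 192,000 × 1,862 × 4 × 6 = 8,580,096,000 bytes.
Total = 8,982,624,000 bytes = 8566.50 MiB.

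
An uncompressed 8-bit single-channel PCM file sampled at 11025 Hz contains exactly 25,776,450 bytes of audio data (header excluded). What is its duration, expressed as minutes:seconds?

Byte rate = 11,025 × 1 × 1 = 11,025 bytes/s.
Duration = 25,776,450 / 11,025 = 2,338 s.
2,338 s = 38:58.

38:58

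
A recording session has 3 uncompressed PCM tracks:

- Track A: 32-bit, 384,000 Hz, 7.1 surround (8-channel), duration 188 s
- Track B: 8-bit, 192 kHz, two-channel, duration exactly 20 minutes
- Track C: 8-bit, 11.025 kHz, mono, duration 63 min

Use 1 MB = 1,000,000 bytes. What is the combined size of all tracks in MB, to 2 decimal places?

2812.62 MB

Track A: 384,000 × 188 × 4 × 8 = 2,310,144,000 bytes.
Track B: exactly 20 minutes = 1,200 s; 192,000 × 1,200 × 1 × 2 = 460,800,000 bytes.
Track C: 63 min = 3,780 s; 11,025 × 3,780 × 1 × 1 = 41,674,500 bytes.
Total = 2,812,618,500 bytes = 2812.62 MB.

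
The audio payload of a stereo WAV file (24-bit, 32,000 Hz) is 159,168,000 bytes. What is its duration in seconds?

Byte rate = 32,000 × 3 × 2 = 192,000 bytes/s.
Duration = 159,168,000 / 192,000 = 829 s.

829 seconds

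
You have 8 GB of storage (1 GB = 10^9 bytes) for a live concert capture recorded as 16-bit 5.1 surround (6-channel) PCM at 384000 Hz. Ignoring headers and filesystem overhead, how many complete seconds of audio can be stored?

Uncompressed byte rate = 384,000 × 2 × 6 = 4,608,000 bytes/s.
Capacity = 8 × 1,000,000,000 = 8,000,000,000 bytes.
8,000,000,000 / 4,608,000 ≈ 1736.11 s → 1,736 seconds.

1,736 seconds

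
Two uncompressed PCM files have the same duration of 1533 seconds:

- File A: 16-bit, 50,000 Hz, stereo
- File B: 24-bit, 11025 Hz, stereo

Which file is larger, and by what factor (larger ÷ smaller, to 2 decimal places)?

File A, by a factor of 3.02

File A: 50,000 × 2 × 2 = 200,000 bytes/s.
File B: 11,025 × 3 × 2 = 66,150 bytes/s.
File A is larger; ratio = 306,600,000 / 101,407,950 = 3.02.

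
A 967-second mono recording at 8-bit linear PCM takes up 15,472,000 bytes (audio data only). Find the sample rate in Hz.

Bytes = sample_rate × seconds × bytes_per_sample × channels.
sample_rate = 15,472,000 / (967 × 1 × 1) = 15,472,000 / 967 = 16,000 Hz.

16,000 Hz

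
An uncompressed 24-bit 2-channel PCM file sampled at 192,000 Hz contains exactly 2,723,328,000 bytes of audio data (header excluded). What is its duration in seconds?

2,364 seconds

Byte rate = 192,000 × 3 × 2 = 1,152,000 bytes/s.
Duration = 2,723,328,000 / 1,152,000 = 2,364 s.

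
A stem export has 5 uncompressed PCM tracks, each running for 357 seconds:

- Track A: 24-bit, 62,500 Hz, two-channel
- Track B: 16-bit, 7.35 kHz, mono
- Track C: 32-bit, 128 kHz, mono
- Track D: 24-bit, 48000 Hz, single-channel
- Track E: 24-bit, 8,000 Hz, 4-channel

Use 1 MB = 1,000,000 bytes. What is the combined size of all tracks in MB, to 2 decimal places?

Track A: 62,500 × 357 × 3 × 2 = 133,875,000 bytes.
Track B: 7,350 × 357 × 2 × 1 = 5,247,900 bytes.
Track C: 128,000 × 357 × 4 × 1 = 182,784,000 bytes.
Track D: 48,000 × 357 × 3 × 1 = 51,408,000 bytes.
Track E: 8,000 × 357 × 3 × 4 = 34,272,000 bytes.
Total = 407,586,900 bytes = 407.59 MB.

407.59 MB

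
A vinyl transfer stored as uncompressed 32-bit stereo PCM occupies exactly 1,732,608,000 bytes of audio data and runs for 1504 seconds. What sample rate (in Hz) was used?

144,000 Hz

Bytes = sample_rate × seconds × bytes_per_sample × channels.
sample_rate = 1,732,608,000 / (1,504 × 4 × 2) = 1,732,608,000 / 12,032 = 144,000 Hz.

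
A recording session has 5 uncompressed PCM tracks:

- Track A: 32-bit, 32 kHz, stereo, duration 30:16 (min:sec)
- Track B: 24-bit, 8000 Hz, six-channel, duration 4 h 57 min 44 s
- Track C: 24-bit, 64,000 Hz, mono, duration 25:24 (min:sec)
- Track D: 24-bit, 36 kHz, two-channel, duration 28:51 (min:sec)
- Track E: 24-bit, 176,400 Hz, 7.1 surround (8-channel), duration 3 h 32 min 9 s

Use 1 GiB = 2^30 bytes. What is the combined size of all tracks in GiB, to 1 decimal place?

53.6 GiB

Track A: 30:16 (min:sec) = 1,816 s; 32,000 × 1,816 × 4 × 2 = 464,896,000 bytes.
Track B: 4 h 57 min 44 s = 17,864 s; 8,000 × 17,864 × 3 × 6 = 2,572,416,000 bytes.
Track C: 25:24 (min:sec) = 1,524 s; 64,000 × 1,524 × 3 × 1 = 292,608,000 bytes.
Track D: 28:51 (min:sec) = 1,731 s; 36,000 × 1,731 × 3 × 2 = 373,896,000 bytes.
Track E: 3 h 32 min 9 s = 12,729 s; 176,400 × 12,729 × 3 × 8 = 53,889,494,400 bytes.
Total = 57,593,310,400 bytes = 53.6 GiB.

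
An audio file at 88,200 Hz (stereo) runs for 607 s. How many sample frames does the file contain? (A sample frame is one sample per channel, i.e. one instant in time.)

88,200 samples/s × 607 s = 53,537,400 frames.

53,537,400 sample frames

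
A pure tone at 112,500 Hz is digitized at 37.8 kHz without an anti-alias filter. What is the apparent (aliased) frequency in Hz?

Nyquist = 37,800/2 = 18,900 Hz; 112,500 Hz exceeds it.
Alias = |112,500 − 3×37,800| = |112,500 − 113,400| = 900 Hz.

900 Hz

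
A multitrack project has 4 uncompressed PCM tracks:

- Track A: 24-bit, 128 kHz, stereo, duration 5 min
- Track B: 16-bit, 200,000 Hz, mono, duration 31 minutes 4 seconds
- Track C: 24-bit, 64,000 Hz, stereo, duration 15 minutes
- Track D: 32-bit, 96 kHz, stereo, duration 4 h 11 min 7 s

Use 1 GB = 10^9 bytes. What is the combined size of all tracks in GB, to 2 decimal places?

12.89 GB

Track A: 5 min = 300 s; 128,000 × 300 × 3 × 2 = 230,400,000 bytes.
Track B: 31 minutes 4 seconds = 1,864 s; 200,000 × 1,864 × 2 × 1 = 745,600,000 bytes.
Track C: 15 minutes = 900 s; 64,000 × 900 × 3 × 2 = 345,600,000 bytes.
Track D: 4 h 11 min 7 s = 15,067 s; 96,000 × 15,067 × 4 × 2 = 11,571,456,000 bytes.
Total = 12,893,056,000 bytes = 12.89 GB.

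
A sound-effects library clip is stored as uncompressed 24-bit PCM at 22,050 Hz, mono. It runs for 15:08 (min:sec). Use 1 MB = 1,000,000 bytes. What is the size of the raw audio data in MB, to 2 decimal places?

60.06 MB

Duration = 15:08 (min:sec) = 908 s.
Bytes = 22,050 samples/s × 908 s × 3 bytes/sample × 1 ch = 60,064,200 bytes.
60,064,200 / 1,000,000 = 60.06 MB.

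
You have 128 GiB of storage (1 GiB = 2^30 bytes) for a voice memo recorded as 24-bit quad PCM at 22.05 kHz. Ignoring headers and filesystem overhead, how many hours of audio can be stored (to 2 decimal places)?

144.28 hours

Uncompressed byte rate = 22,050 × 3 × 4 = 264,600 bytes/s.
Capacity = 128 × 1,073,741,824 = 137,438,953,472 bytes.
137,438,953,472 / 264,600 ≈ 519421.59 s → 144.28 hours.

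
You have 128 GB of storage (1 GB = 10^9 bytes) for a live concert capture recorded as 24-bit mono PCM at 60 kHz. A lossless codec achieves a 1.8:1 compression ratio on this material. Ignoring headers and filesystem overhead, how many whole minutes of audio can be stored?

Uncompressed byte rate = 60,000 × 3 × 1 = 180,000 bytes/s.
After 1.8:1 compression, effective rate ≈ 100000 bytes/s.
Capacity = 128 × 1,000,000,000 = 128,000,000,000 bytes.
128,000,000,000 / effective rate ≈ 1280000 s → 21,333 minutes.

21,333 minutes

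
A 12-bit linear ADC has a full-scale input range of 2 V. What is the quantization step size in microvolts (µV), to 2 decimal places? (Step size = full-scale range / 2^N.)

2 V / 2^12 = 2 / 4,096 V = 488.28 µV.

488.28 µV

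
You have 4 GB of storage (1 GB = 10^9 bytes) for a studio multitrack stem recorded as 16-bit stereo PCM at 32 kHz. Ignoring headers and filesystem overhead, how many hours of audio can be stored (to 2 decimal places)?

8.68 hours

Uncompressed byte rate = 32,000 × 2 × 2 = 128,000 bytes/s.
Capacity = 4 × 1,000,000,000 = 4,000,000,000 bytes.
4,000,000,000 / 128,000 ≈ 31250 s → 8.68 hours.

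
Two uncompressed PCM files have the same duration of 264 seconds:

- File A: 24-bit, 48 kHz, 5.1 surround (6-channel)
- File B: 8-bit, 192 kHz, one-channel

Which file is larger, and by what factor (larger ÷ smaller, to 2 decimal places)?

File A: 48,000 × 3 × 6 = 864,000 bytes/s.
File B: 192,000 × 1 × 1 = 192,000 bytes/s.
File A is larger; ratio = 228,096,000 / 50,688,000 = 4.50.

File A, by a factor of 4.50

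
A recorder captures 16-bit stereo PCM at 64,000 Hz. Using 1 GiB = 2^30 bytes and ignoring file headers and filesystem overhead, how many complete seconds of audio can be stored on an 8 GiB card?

Uncompressed byte rate = 64,000 × 2 × 2 = 256,000 bytes/s.
Capacity = 8 × 1,073,741,824 = 8,589,934,592 bytes.
8,589,934,592 / 256,000 ≈ 33554.43 s → 33,554 seconds.

33,554 seconds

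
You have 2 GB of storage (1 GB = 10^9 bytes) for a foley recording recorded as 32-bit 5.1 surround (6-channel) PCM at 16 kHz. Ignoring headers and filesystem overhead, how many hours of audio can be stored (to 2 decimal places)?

Uncompressed byte rate = 16,000 × 4 × 6 = 384,000 bytes/s.
Capacity = 2 × 1,000,000,000 = 2,000,000,000 bytes.
2,000,000,000 / 384,000 ≈ 5208.33 s → 1.45 hours.

1.45 hours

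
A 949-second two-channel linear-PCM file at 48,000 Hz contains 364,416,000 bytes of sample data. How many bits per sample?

Bytes per sample = 364,416,000 / (48,000 × 949 × 2) = 364,416,000 / 91,104,000 = 4.
Bit depth = 4 × 8 = 32 bits.

32 bits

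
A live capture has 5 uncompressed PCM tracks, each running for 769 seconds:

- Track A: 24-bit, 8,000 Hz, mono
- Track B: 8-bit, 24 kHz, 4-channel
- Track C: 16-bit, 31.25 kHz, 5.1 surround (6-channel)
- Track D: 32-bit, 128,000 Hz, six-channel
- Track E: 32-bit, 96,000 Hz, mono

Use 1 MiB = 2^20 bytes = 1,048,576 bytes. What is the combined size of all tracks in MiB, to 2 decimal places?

2897.57 MiB

Track A: 8,000 × 769 × 3 × 1 = 18,456,000 bytes.
Track B: 24,000 × 769 × 1 × 4 = 73,824,000 bytes.
Track C: 31,250 × 769 × 2 × 6 = 288,375,000 bytes.
Track D: 128,000 × 769 × 4 × 6 = 2,362,368,000 bytes.
Track E: 96,000 × 769 × 4 × 1 = 295,296,000 bytes.
Total = 3,038,319,000 bytes = 2897.57 MiB.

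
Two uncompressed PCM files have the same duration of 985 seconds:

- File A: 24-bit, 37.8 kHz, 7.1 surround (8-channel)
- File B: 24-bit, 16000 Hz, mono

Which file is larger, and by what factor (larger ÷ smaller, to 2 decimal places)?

File A, by a factor of 18.90

File A: 37,800 × 3 × 8 = 907,200 bytes/s.
File B: 16,000 × 3 × 1 = 48,000 bytes/s.
File A is larger; ratio = 893,592,000 / 47,280,000 = 18.90.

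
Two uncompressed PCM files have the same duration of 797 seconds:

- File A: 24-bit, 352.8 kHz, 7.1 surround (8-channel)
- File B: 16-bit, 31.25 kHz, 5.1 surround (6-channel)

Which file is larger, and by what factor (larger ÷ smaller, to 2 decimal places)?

File A, by a factor of 22.58

File A: 352,800 × 3 × 8 = 8,467,200 bytes/s.
File B: 31,250 × 2 × 6 = 375,000 bytes/s.
File A is larger; ratio = 6,748,358,400 / 298,875,000 = 22.58.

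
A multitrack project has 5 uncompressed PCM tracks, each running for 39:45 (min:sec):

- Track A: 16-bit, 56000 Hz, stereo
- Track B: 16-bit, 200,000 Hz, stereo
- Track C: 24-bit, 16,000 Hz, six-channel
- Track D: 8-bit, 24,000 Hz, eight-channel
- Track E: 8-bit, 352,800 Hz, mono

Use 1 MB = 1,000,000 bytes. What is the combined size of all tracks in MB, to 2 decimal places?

39:45 (min:sec) = 2,385 s.
Track A: 56,000 × 2,385 × 2 × 2 = 534,240,000 bytes.
Track B: 200,000 × 2,385 × 2 × 2 = 1,908,000,000 bytes.
Track C: 16,000 × 2,385 × 3 × 6 = 686,880,000 bytes.
Track D: 24,000 × 2,385 × 1 × 8 = 457,920,000 bytes.
Track E: 352,800 × 2,385 × 1 × 1 = 841,428,000 bytes.
Total = 4,428,468,000 bytes = 4428.47 MB.

4428.47 MB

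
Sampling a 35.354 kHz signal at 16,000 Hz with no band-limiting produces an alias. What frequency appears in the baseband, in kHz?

3.354 kHz

Nyquist = 16,000/2 = 8,000 Hz; 35,354 Hz exceeds it.
Alias = |35,354 − 2×16,000| = |35,354 − 32,000| = 3,354 Hz = 3.354 kHz.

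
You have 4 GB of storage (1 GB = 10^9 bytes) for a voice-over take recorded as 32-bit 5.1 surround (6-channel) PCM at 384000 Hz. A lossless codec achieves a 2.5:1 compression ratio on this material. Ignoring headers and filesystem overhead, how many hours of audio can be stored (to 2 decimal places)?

0.30 hours

Uncompressed byte rate = 384,000 × 4 × 6 = 9,216,000 bytes/s.
After 2.5:1 compression, effective rate ≈ 3686400 bytes/s.
Capacity = 4 × 1,000,000,000 = 4,000,000,000 bytes.
4,000,000,000 / effective rate ≈ 1085.07 s → 0.30 hours.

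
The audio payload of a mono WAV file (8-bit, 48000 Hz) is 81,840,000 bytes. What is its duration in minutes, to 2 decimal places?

28.42 minutes

Byte rate = 48,000 × 1 × 1 = 48,000 bytes/s.
Duration = 81,840,000 / 48,000 = 1,705 s.
1,705 s / 60 = 28.42 minutes.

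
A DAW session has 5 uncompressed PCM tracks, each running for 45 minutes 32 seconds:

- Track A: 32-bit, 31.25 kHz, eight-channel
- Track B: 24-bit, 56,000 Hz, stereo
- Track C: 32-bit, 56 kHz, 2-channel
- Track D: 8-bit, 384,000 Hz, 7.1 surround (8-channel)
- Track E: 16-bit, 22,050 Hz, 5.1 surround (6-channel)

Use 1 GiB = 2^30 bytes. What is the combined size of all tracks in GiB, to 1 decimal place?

45 minutes 32 seconds = 2,732 s.
Track A: 31,250 × 2,732 × 4 × 8 = 2,732,000,000 bytes.
Track B: 56,000 × 2,732 × 3 × 2 = 917,952,000 bytes.
Track C: 56,000 × 2,732 × 4 × 2 = 1,223,936,000 bytes.
Track D: 384,000 × 2,732 × 1 × 8 = 8,392,704,000 bytes.
Track E: 22,050 × 2,732 × 2 × 6 = 722,887,200 bytes.
Total = 13,989,479,200 bytes = 13.0 GiB.

13.0 GiB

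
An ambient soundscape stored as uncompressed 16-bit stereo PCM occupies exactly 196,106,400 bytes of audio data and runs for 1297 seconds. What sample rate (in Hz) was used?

37,800 Hz

Bytes = sample_rate × seconds × bytes_per_sample × channels.
sample_rate = 196,106,400 / (1,297 × 2 × 2) = 196,106,400 / 5,188 = 37,800 Hz.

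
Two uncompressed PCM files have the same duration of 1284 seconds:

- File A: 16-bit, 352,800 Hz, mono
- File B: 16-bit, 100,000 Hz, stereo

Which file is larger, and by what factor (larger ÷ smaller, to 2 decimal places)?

File A: 352,800 × 2 × 1 = 705,600 bytes/s.
File B: 100,000 × 2 × 2 = 400,000 bytes/s.
File A is larger; ratio = 905,990,400 / 513,600,000 = 1.76.

File A, by a factor of 1.76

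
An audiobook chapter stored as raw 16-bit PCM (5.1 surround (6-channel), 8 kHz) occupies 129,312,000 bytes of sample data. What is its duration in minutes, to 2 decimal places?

22.45 minutes

Byte rate = 8,000 × 2 × 6 = 96,000 bytes/s.
Duration = 129,312,000 / 96,000 = 1,347 s.
1,347 s / 60 = 22.45 minutes.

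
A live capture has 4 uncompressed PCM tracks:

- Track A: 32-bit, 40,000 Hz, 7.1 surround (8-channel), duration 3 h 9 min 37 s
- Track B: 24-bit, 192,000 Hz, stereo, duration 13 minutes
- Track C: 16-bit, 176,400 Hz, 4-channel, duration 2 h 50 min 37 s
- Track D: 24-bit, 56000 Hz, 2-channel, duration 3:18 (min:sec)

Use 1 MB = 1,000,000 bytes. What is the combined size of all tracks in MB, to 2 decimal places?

Track A: 3 h 9 min 37 s = 11,377 s; 40,000 × 11,377 × 4 × 8 = 14,562,560,000 bytes.
Track B: 13 minutes = 780 s; 192,000 × 780 × 3 × 2 = 898,560,000 bytes.
Track C: 2 h 50 min 37 s = 10,237 s; 176,400 × 10,237 × 2 × 4 = 14,446,454,400 bytes.
Track D: 3:18 (min:sec) = 198 s; 56,000 × 198 × 3 × 2 = 66,528,000 bytes.
Total = 29,974,102,400 bytes = 29974.10 MB.

29974.10 MB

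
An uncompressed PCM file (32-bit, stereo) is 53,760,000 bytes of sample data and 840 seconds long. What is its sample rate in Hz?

8,000 Hz

Bytes = sample_rate × seconds × bytes_per_sample × channels.
sample_rate = 53,760,000 / (840 × 4 × 2) = 53,760,000 / 6,720 = 8,000 Hz.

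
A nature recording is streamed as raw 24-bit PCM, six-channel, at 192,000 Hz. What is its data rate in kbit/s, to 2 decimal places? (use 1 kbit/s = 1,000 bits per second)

Bit rate = 192,000 × 24 × 6 = 27,648,000 bits/s.
= 27648.00 kbit/s.

27648.00 kbit/s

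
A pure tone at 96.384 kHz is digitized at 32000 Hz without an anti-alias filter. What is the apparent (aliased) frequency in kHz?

0.384 kHz

Nyquist = 32,000/2 = 16,000 Hz; 96,384 Hz exceeds it.
Alias = |96,384 − 3×32,000| = |96,384 − 96,000| = 384 Hz = 0.384 kHz.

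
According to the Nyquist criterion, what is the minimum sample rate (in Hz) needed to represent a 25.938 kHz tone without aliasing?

Minimum sample rate = 2 × 25,938 Hz = 51,876 Hz.

51,876 Hz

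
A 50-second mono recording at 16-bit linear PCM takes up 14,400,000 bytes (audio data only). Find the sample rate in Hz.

144,000 Hz

Bytes = sample_rate × seconds × bytes_per_sample × channels.
sample_rate = 14,400,000 / (50 × 2 × 1) = 14,400,000 / 100 = 144,000 Hz.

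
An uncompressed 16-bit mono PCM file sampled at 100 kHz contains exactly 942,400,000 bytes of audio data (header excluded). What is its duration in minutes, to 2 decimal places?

Byte rate = 100,000 × 2 × 1 = 200,000 bytes/s.
Duration = 942,400,000 / 200,000 = 4,712 s.
4,712 s / 60 = 78.53 minutes.

78.53 minutes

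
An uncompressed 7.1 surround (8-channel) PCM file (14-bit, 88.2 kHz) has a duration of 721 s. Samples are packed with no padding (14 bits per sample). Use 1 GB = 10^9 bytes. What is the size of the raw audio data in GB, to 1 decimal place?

Bits = 88,200 × 721 × 14 × 8 = 7,122,326,400 bits = 890,290,800 bytes.
890,290,800 / 1,000,000,000 = 0.9 GB.

0.9 GB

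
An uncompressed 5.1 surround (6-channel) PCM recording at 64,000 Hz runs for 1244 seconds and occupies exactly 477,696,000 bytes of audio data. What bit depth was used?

Bytes per sample = 477,696,000 / (64,000 × 1,244 × 6) = 477,696,000 / 477,696,000 = 1.
Bit depth = 1 × 8 = 8 bits.

8 bits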